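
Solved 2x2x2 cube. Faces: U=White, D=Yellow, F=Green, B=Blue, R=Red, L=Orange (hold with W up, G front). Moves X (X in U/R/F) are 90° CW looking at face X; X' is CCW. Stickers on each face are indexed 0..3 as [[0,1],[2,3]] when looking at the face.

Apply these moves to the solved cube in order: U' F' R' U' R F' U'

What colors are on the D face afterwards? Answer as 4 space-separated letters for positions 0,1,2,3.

Answer: R W Y G

Derivation:
After move 1 (U'): U=WWWW F=OOGG R=GGRR B=RRBB L=BBOO
After move 2 (F'): F=OGOG U=WWGR R=YGYR D=BOYY L=BWOW
After move 3 (R'): R=GRYY U=WBGR F=OWOR D=BGYG B=YROB
After move 4 (U'): U=BRWG F=BWOR R=OWYY B=GROB L=YROW
After move 5 (R): R=YOYW U=BWWR F=BGOG D=BOYG B=GRRB
After move 6 (F'): F=GGBO U=BWYY R=OOBW D=RWYG L=YROW
After move 7 (U'): U=WYBY F=YRBO R=GGBW B=OORB L=GROW
Query: D face = RWYG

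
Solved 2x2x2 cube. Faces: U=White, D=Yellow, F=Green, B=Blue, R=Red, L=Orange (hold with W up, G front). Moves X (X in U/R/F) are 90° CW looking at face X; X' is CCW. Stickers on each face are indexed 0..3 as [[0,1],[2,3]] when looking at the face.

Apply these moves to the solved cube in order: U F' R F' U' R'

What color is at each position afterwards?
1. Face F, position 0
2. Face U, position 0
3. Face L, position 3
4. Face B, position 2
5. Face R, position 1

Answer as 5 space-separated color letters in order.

Answer: G G B W B

Derivation:
After move 1 (U): U=WWWW F=RRGG R=BBRR B=OOBB L=GGOO
After move 2 (F'): F=RGRG U=WWBR R=YBYR D=GOYY L=GWOW
After move 3 (R): R=YYRB U=WGBG F=RORY D=GBYO B=ROWB
After move 4 (F'): F=OYRR U=WGYR R=BYGB D=WWYO L=GGOB
After move 5 (U'): U=GRWY F=GGRR R=OYGB B=BYWB L=ROOB
After move 6 (R'): R=YBOG U=GWWB F=GRRY D=WGYR B=OYWB
Query 1: F[0] = G
Query 2: U[0] = G
Query 3: L[3] = B
Query 4: B[2] = W
Query 5: R[1] = B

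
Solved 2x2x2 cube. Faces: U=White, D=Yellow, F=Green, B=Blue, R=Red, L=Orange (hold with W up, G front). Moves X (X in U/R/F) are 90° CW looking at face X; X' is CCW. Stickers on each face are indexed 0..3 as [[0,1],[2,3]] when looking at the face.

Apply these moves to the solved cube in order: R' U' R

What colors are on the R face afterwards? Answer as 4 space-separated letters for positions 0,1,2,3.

After move 1 (R'): R=RRRR U=WBWB F=GWGW D=YGYG B=YBYB
After move 2 (U'): U=BBWW F=OOGW R=GWRR B=RRYB L=YBOO
After move 3 (R): R=RGRW U=BOWW F=OGGG D=YYYR B=WRBB
Query: R face = RGRW

Answer: R G R W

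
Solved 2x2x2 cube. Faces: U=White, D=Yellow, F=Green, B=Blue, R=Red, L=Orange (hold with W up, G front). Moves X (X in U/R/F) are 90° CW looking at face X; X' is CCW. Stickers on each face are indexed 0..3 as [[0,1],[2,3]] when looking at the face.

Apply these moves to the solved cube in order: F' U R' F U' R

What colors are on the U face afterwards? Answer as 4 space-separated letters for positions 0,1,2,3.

Answer: B O R W

Derivation:
After move 1 (F'): F=GGGG U=WWRR R=YRYR D=OOYY L=OWOW
After move 2 (U): U=RWRW F=YRGG R=BBYR B=OWBB L=GGOW
After move 3 (R'): R=BRBY U=RBRO F=YWGW D=ORYG B=YWOB
After move 4 (F): F=GYWW U=RBWG R=RROY D=BBYG L=GOOR
After move 5 (U'): U=BGRW F=GOWW R=GYOY B=RROB L=YWOR
After move 6 (R): R=OGYY U=BORW F=GBWG D=BOYR B=WRGB
Query: U face = BORW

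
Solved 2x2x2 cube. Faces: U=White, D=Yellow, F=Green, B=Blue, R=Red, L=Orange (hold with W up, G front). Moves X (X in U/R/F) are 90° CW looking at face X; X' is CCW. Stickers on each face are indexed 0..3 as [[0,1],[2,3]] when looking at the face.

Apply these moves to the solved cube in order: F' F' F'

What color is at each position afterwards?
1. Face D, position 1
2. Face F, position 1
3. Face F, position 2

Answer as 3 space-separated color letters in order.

Answer: R G G

Derivation:
After move 1 (F'): F=GGGG U=WWRR R=YRYR D=OOYY L=OWOW
After move 2 (F'): F=GGGG U=WWYY R=OROR D=WWYY L=OROR
After move 3 (F'): F=GGGG U=WWOO R=WRWR D=RRYY L=OYOY
Query 1: D[1] = R
Query 2: F[1] = G
Query 3: F[2] = G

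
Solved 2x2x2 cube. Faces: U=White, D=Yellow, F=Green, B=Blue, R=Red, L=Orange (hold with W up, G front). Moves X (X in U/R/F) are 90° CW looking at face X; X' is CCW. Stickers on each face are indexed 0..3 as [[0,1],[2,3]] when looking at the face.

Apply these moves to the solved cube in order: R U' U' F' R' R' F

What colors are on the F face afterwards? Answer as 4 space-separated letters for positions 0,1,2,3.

Answer: W B G W

Derivation:
After move 1 (R): R=RRRR U=WGWG F=GYGY D=YBYB B=WBWB
After move 2 (U'): U=GGWW F=OOGY R=GYRR B=RRWB L=WBOO
After move 3 (U'): U=GWGW F=WBGY R=OORR B=GYWB L=RROO
After move 4 (F'): F=BYWG U=GWOR R=BOYR D=ROYB L=RWOG
After move 5 (R'): R=ORBY U=GWOG F=BWWR D=RYYG B=BYOB
After move 6 (R'): R=RYOB U=GOOB F=BWWG D=RWYR B=GYYB
After move 7 (F): F=WBGW U=GOGW R=OYBB D=ORYR L=RROW
Query: F face = WBGW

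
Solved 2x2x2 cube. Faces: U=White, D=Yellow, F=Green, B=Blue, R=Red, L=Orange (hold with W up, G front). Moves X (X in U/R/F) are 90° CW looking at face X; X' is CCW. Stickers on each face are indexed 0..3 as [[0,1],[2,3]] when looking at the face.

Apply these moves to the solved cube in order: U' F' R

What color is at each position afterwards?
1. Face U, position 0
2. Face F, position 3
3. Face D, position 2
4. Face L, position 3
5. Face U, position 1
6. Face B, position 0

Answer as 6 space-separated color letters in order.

After move 1 (U'): U=WWWW F=OOGG R=GGRR B=RRBB L=BBOO
After move 2 (F'): F=OGOG U=WWGR R=YGYR D=BOYY L=BWOW
After move 3 (R): R=YYRG U=WGGG F=OOOY D=BBYR B=RRWB
Query 1: U[0] = W
Query 2: F[3] = Y
Query 3: D[2] = Y
Query 4: L[3] = W
Query 5: U[1] = G
Query 6: B[0] = R

Answer: W Y Y W G R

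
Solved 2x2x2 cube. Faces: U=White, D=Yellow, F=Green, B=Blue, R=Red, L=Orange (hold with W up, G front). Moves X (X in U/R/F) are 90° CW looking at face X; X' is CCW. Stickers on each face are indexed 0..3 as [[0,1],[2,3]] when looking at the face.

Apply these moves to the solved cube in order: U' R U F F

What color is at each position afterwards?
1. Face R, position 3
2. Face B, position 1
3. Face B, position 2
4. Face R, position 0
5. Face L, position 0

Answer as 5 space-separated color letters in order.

After move 1 (U'): U=WWWW F=OOGG R=GGRR B=RRBB L=BBOO
After move 2 (R): R=RGRG U=WOWG F=OYGY D=YBYR B=WRWB
After move 3 (U): U=WWGO F=RGGY R=WRRG B=BBWB L=OYOO
After move 4 (F): F=GRYG U=WWOY R=GROG D=RWYR L=OYOB
After move 5 (F): F=YGGR U=WWBY R=ORYG D=OGYR L=OROW
Query 1: R[3] = G
Query 2: B[1] = B
Query 3: B[2] = W
Query 4: R[0] = O
Query 5: L[0] = O

Answer: G B W O O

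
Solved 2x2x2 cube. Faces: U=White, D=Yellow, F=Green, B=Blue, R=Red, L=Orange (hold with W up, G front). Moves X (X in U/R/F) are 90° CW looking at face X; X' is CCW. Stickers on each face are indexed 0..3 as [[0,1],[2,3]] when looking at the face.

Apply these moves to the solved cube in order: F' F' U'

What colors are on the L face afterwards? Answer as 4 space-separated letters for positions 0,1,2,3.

After move 1 (F'): F=GGGG U=WWRR R=YRYR D=OOYY L=OWOW
After move 2 (F'): F=GGGG U=WWYY R=OROR D=WWYY L=OROR
After move 3 (U'): U=WYWY F=ORGG R=GGOR B=ORBB L=BBOR
Query: L face = BBOR

Answer: B B O R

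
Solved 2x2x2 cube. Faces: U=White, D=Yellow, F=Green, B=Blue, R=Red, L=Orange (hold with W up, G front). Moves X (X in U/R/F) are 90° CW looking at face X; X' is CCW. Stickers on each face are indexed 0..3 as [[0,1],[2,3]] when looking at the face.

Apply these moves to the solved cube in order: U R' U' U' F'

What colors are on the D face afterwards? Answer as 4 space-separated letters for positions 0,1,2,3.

After move 1 (U): U=WWWW F=RRGG R=BBRR B=OOBB L=GGOO
After move 2 (R'): R=BRBR U=WBWO F=RWGW D=YRYG B=YOYB
After move 3 (U'): U=BOWW F=GGGW R=RWBR B=BRYB L=YOOO
After move 4 (U'): U=OWBW F=YOGW R=GGBR B=RWYB L=BROO
After move 5 (F'): F=OWYG U=OWGB R=RGYR D=ROYG L=BWOB
Query: D face = ROYG

Answer: R O Y G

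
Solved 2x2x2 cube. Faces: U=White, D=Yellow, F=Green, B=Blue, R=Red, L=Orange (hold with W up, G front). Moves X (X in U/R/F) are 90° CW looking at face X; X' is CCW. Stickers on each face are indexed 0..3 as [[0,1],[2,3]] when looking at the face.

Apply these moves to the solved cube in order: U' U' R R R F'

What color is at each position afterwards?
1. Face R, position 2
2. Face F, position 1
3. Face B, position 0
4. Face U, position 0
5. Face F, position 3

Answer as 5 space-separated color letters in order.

Answer: Y W Y W G

Derivation:
After move 1 (U'): U=WWWW F=OOGG R=GGRR B=RRBB L=BBOO
After move 2 (U'): U=WWWW F=BBGG R=OORR B=GGBB L=RROO
After move 3 (R): R=RORO U=WBWG F=BYGY D=YBYG B=WGWB
After move 4 (R): R=RROO U=WYWY F=BBGG D=YWYW B=GGBB
After move 5 (R): R=OROR U=WBWG F=BWGW D=YBYG B=YGYB
After move 6 (F'): F=WWBG U=WBOO R=BRYR D=ROYG L=RGOW
Query 1: R[2] = Y
Query 2: F[1] = W
Query 3: B[0] = Y
Query 4: U[0] = W
Query 5: F[3] = G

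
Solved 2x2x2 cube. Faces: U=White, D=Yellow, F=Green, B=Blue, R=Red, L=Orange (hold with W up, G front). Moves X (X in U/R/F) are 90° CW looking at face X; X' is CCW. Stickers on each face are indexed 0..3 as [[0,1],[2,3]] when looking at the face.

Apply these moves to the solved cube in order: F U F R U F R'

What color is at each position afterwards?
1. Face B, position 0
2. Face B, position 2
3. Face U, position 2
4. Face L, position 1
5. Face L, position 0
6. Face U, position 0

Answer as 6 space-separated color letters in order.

After move 1 (F): F=GGGG U=WWOO R=WRWR D=RRYY L=OYOY
After move 2 (U): U=OWOW F=WRGG R=BBWR B=OYBB L=GGOY
After move 3 (F): F=GWGR U=OWYG R=OBWR D=WBYY L=GROR
After move 4 (R): R=WORB U=OWYR F=GBGY D=WBYO B=GYWB
After move 5 (U): U=YORW F=WOGY R=GYRB B=GRWB L=GBOR
After move 6 (F): F=GWYO U=YORB R=RYWB D=RGYO L=GWOB
After move 7 (R'): R=YBRW U=YWRG F=GOYB D=RWYO B=ORGB
Query 1: B[0] = O
Query 2: B[2] = G
Query 3: U[2] = R
Query 4: L[1] = W
Query 5: L[0] = G
Query 6: U[0] = Y

Answer: O G R W G Y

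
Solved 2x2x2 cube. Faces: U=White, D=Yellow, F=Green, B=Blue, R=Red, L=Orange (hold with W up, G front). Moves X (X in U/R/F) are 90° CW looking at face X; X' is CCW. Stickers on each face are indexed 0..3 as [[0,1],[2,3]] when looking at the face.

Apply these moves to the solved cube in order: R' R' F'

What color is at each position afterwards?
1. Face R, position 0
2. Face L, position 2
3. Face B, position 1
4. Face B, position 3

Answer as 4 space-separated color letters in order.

Answer: W O B B

Derivation:
After move 1 (R'): R=RRRR U=WBWB F=GWGW D=YGYG B=YBYB
After move 2 (R'): R=RRRR U=WYWY F=GBGB D=YWYW B=GBGB
After move 3 (F'): F=BBGG U=WYRR R=WRYR D=OOYW L=OYOW
Query 1: R[0] = W
Query 2: L[2] = O
Query 3: B[1] = B
Query 4: B[3] = B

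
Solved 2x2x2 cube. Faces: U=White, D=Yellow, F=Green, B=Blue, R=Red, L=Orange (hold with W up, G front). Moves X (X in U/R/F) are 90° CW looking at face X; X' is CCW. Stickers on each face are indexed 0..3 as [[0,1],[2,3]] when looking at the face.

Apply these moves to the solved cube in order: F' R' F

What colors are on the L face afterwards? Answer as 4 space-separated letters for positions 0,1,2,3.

Answer: O O O G

Derivation:
After move 1 (F'): F=GGGG U=WWRR R=YRYR D=OOYY L=OWOW
After move 2 (R'): R=RRYY U=WBRB F=GWGR D=OGYG B=YBOB
After move 3 (F): F=GGRW U=WBWW R=RRBY D=YRYG L=OOOG
Query: L face = OOOG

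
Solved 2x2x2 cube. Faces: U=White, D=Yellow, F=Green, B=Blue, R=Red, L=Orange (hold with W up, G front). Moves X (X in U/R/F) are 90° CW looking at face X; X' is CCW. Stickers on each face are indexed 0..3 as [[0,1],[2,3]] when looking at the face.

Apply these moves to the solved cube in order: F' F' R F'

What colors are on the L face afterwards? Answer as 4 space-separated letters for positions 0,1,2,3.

After move 1 (F'): F=GGGG U=WWRR R=YRYR D=OOYY L=OWOW
After move 2 (F'): F=GGGG U=WWYY R=OROR D=WWYY L=OROR
After move 3 (R): R=OORR U=WGYG F=GWGY D=WBYB B=YBWB
After move 4 (F'): F=WYGG U=WGOR R=BOWR D=RRYB L=OGOY
Query: L face = OGOY

Answer: O G O Y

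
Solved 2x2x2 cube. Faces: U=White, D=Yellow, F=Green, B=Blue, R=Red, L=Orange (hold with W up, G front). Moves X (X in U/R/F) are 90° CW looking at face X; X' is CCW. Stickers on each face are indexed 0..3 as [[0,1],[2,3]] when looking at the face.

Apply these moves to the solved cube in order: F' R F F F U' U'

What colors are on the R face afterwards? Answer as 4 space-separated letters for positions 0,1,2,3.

Answer: O G O R

Derivation:
After move 1 (F'): F=GGGG U=WWRR R=YRYR D=OOYY L=OWOW
After move 2 (R): R=YYRR U=WGRG F=GOGY D=OBYB B=RBWB
After move 3 (F): F=GGYO U=WGWW R=RYGR D=RYYB L=OOOB
After move 4 (F): F=YGOG U=WGBO R=WYWR D=GRYB L=OROY
After move 5 (F): F=OYGG U=WGYR R=BYOR D=WWYB L=OGOR
After move 6 (U'): U=GRWY F=OGGG R=OYOR B=BYWB L=RBOR
After move 7 (U'): U=RYGW F=RBGG R=OGOR B=OYWB L=BYOR
Query: R face = OGOR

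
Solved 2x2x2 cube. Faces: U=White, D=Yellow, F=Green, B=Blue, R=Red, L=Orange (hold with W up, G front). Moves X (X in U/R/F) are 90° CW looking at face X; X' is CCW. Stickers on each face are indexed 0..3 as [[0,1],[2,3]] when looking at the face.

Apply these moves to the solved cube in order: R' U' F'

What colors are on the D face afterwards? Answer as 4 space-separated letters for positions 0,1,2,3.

Answer: B O Y G

Derivation:
After move 1 (R'): R=RRRR U=WBWB F=GWGW D=YGYG B=YBYB
After move 2 (U'): U=BBWW F=OOGW R=GWRR B=RRYB L=YBOO
After move 3 (F'): F=OWOG U=BBGR R=GWYR D=BOYG L=YWOW
Query: D face = BOYG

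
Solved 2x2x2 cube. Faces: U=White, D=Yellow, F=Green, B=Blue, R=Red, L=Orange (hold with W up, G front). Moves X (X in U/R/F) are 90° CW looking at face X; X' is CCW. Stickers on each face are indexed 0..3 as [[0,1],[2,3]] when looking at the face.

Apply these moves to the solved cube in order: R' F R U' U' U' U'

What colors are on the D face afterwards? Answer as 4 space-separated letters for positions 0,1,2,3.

After move 1 (R'): R=RRRR U=WBWB F=GWGW D=YGYG B=YBYB
After move 2 (F): F=GGWW U=WBOO R=WRBR D=RRYG L=OYOG
After move 3 (R): R=BWRR U=WGOW F=GRWG D=RYYY B=OBBB
After move 4 (U'): U=GWWO F=OYWG R=GRRR B=BWBB L=OBOG
After move 5 (U'): U=WOGW F=OBWG R=OYRR B=GRBB L=BWOG
After move 6 (U'): U=OWWG F=BWWG R=OBRR B=OYBB L=GROG
After move 7 (U'): U=WGOW F=GRWG R=BWRR B=OBBB L=OYOG
Query: D face = RYYY

Answer: R Y Y Y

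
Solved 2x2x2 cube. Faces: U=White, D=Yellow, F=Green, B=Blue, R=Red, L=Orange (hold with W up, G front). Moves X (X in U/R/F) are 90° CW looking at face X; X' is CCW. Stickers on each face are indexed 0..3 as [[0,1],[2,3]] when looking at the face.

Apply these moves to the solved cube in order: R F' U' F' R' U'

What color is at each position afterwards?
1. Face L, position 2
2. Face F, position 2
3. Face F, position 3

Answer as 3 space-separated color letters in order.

Answer: O O Y

Derivation:
After move 1 (R): R=RRRR U=WGWG F=GYGY D=YBYB B=WBWB
After move 2 (F'): F=YYGG U=WGRR R=BRYR D=OOYB L=OGOW
After move 3 (U'): U=GRWR F=OGGG R=YYYR B=BRWB L=WBOW
After move 4 (F'): F=GGOG U=GRYY R=OYOR D=BWYB L=WROW
After move 5 (R'): R=YROO U=GWYB F=GROY D=BGYG B=BRWB
After move 6 (U'): U=WBGY F=WROY R=GROO B=YRWB L=BROW
Query 1: L[2] = O
Query 2: F[2] = O
Query 3: F[3] = Y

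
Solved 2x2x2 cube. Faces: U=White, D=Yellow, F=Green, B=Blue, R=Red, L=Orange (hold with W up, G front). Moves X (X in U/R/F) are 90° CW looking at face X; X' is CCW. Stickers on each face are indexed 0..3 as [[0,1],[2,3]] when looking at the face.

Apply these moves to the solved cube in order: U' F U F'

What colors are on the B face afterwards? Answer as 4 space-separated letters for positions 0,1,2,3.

Answer: B Y B B

Derivation:
After move 1 (U'): U=WWWW F=OOGG R=GGRR B=RRBB L=BBOO
After move 2 (F): F=GOGO U=WWOB R=WGWR D=RGYY L=BYOY
After move 3 (U): U=OWBW F=WGGO R=RRWR B=BYBB L=GOOY
After move 4 (F'): F=GOWG U=OWRW R=GRRR D=OYYY L=GWOB
Query: B face = BYBB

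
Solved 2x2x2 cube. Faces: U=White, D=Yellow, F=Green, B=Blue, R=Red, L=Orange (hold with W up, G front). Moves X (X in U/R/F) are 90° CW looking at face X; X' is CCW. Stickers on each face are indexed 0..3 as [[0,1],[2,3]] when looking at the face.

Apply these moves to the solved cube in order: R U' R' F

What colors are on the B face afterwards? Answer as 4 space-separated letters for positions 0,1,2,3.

After move 1 (R): R=RRRR U=WGWG F=GYGY D=YBYB B=WBWB
After move 2 (U'): U=GGWW F=OOGY R=GYRR B=RRWB L=WBOO
After move 3 (R'): R=YRGR U=GWWR F=OGGW D=YOYY B=BRBB
After move 4 (F): F=GOWG U=GWOB R=WRRR D=GYYY L=WYOO
Query: B face = BRBB

Answer: B R B B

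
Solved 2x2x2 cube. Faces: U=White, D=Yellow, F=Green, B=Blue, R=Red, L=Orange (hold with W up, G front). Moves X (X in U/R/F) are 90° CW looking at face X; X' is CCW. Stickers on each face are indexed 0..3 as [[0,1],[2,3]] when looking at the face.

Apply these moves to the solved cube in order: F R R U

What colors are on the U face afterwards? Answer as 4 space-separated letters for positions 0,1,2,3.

Answer: O W Y R

Derivation:
After move 1 (F): F=GGGG U=WWOO R=WRWR D=RRYY L=OYOY
After move 2 (R): R=WWRR U=WGOG F=GRGY D=RBYB B=OBWB
After move 3 (R): R=RWRW U=WROY F=GBGB D=RWYO B=GBGB
After move 4 (U): U=OWYR F=RWGB R=GBRW B=OYGB L=GBOY
Query: U face = OWYR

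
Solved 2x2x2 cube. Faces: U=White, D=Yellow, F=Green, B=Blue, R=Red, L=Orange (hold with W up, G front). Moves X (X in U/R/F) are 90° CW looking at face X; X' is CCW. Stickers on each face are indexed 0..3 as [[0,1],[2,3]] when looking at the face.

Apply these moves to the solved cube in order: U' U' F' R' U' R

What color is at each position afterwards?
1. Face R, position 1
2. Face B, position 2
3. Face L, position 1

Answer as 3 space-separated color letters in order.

After move 1 (U'): U=WWWW F=OOGG R=GGRR B=RRBB L=BBOO
After move 2 (U'): U=WWWW F=BBGG R=OORR B=GGBB L=RROO
After move 3 (F'): F=BGBG U=WWOR R=YOYR D=ROYY L=RWOW
After move 4 (R'): R=ORYY U=WBOG F=BWBR D=RGYG B=YGOB
After move 5 (U'): U=BGWO F=RWBR R=BWYY B=OROB L=YGOW
After move 6 (R): R=YBYW U=BWWR F=RGBG D=ROYO B=ORGB
Query 1: R[1] = B
Query 2: B[2] = G
Query 3: L[1] = G

Answer: B G G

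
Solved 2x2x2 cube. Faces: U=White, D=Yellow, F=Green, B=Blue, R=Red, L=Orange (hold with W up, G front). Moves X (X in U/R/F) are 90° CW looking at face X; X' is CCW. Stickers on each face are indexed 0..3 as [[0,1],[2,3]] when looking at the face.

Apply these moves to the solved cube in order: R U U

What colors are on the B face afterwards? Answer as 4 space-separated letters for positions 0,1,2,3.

After move 1 (R): R=RRRR U=WGWG F=GYGY D=YBYB B=WBWB
After move 2 (U): U=WWGG F=RRGY R=WBRR B=OOWB L=GYOO
After move 3 (U): U=GWGW F=WBGY R=OORR B=GYWB L=RROO
Query: B face = GYWB

Answer: G Y W B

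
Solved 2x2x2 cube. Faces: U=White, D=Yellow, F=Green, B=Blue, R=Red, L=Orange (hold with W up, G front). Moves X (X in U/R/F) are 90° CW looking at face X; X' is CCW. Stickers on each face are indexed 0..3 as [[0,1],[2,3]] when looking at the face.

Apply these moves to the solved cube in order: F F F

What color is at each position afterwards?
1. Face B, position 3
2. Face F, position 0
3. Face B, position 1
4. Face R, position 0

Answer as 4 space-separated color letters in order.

After move 1 (F): F=GGGG U=WWOO R=WRWR D=RRYY L=OYOY
After move 2 (F): F=GGGG U=WWYY R=OROR D=WWYY L=OROR
After move 3 (F): F=GGGG U=WWRR R=YRYR D=OOYY L=OWOW
Query 1: B[3] = B
Query 2: F[0] = G
Query 3: B[1] = B
Query 4: R[0] = Y

Answer: B G B Y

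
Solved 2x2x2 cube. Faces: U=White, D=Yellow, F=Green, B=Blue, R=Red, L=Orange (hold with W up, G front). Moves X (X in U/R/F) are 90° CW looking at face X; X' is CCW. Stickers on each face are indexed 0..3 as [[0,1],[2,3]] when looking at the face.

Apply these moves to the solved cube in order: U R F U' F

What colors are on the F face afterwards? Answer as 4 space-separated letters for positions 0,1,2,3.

After move 1 (U): U=WWWW F=RRGG R=BBRR B=OOBB L=GGOO
After move 2 (R): R=RBRB U=WRWG F=RYGY D=YBYO B=WOWB
After move 3 (F): F=GRYY U=WROG R=WBGB D=RRYO L=GYOB
After move 4 (U'): U=RGWO F=GYYY R=GRGB B=WBWB L=WOOB
After move 5 (F): F=YGYY U=RGBO R=WROB D=GGYO L=WROR
Query: F face = YGYY

Answer: Y G Y Y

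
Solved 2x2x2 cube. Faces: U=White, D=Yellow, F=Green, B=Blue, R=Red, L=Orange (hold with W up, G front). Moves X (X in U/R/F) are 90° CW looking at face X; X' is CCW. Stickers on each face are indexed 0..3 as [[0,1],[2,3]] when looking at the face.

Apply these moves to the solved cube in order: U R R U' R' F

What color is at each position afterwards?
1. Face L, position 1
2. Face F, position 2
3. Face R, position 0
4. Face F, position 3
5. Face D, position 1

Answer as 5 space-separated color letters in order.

Answer: Y W W Y B

Derivation:
After move 1 (U): U=WWWW F=RRGG R=BBRR B=OOBB L=GGOO
After move 2 (R): R=RBRB U=WRWG F=RYGY D=YBYO B=WOWB
After move 3 (R): R=RRBB U=WYWY F=RBGO D=YWYW B=GORB
After move 4 (U'): U=YYWW F=GGGO R=RBBB B=RRRB L=GOOO
After move 5 (R'): R=BBRB U=YRWR F=GYGW D=YGYO B=WRWB
After move 6 (F): F=GGWY U=YROO R=WBRB D=RBYO L=GYOG
Query 1: L[1] = Y
Query 2: F[2] = W
Query 3: R[0] = W
Query 4: F[3] = Y
Query 5: D[1] = B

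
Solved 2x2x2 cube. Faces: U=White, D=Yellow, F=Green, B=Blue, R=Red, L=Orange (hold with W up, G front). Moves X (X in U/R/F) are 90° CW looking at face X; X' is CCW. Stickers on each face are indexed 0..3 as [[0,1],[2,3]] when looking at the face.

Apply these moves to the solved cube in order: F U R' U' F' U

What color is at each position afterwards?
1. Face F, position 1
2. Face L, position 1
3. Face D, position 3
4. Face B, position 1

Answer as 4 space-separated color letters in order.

After move 1 (F): F=GGGG U=WWOO R=WRWR D=RRYY L=OYOY
After move 2 (U): U=OWOW F=WRGG R=BBWR B=OYBB L=GGOY
After move 3 (R'): R=BRBW U=OBOO F=WWGW D=RRYG B=YYRB
After move 4 (U'): U=BOOO F=GGGW R=WWBW B=BRRB L=YYOY
After move 5 (F'): F=GWGG U=BOWB R=RWRW D=YYYG L=YOOO
After move 6 (U): U=WBBO F=RWGG R=BRRW B=YORB L=GWOO
Query 1: F[1] = W
Query 2: L[1] = W
Query 3: D[3] = G
Query 4: B[1] = O

Answer: W W G O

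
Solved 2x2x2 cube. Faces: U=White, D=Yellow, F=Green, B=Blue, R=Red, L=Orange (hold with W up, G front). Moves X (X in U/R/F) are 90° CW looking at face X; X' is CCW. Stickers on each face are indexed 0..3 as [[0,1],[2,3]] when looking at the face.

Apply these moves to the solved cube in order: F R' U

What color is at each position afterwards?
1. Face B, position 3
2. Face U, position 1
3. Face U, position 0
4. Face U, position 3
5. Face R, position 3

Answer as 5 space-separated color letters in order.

After move 1 (F): F=GGGG U=WWOO R=WRWR D=RRYY L=OYOY
After move 2 (R'): R=RRWW U=WBOB F=GWGO D=RGYG B=YBRB
After move 3 (U): U=OWBB F=RRGO R=YBWW B=OYRB L=GWOY
Query 1: B[3] = B
Query 2: U[1] = W
Query 3: U[0] = O
Query 4: U[3] = B
Query 5: R[3] = W

Answer: B W O B W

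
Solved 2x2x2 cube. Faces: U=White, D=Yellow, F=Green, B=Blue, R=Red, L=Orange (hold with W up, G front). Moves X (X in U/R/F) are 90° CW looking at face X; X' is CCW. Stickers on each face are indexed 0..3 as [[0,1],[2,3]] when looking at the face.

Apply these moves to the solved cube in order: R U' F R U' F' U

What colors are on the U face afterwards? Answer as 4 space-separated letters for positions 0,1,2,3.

Answer: G O R O

Derivation:
After move 1 (R): R=RRRR U=WGWG F=GYGY D=YBYB B=WBWB
After move 2 (U'): U=GGWW F=OOGY R=GYRR B=RRWB L=WBOO
After move 3 (F): F=GOYO U=GGOB R=WYWR D=RGYB L=WYOB
After move 4 (R): R=WWRY U=GOOO F=GGYB D=RWYR B=BRGB
After move 5 (U'): U=OOGO F=WYYB R=GGRY B=WWGB L=BROB
After move 6 (F'): F=YBWY U=OOGR R=WGRY D=RBYR L=BOOG
After move 7 (U): U=GORO F=WGWY R=WWRY B=BOGB L=YBOG
Query: U face = GORO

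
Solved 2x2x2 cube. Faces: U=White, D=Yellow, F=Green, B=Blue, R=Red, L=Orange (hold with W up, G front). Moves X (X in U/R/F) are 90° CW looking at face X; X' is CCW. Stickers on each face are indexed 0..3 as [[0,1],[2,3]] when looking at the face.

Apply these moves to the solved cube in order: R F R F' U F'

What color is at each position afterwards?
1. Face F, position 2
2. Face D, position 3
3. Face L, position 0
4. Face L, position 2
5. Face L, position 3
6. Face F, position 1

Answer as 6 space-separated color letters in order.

Answer: W W R O R Y

Derivation:
After move 1 (R): R=RRRR U=WGWG F=GYGY D=YBYB B=WBWB
After move 2 (F): F=GGYY U=WGOO R=WRGR D=RRYB L=OYOB
After move 3 (R): R=GWRR U=WGOY F=GRYB D=RWYW B=OBGB
After move 4 (F'): F=RBGY U=WGGR R=WWRR D=YBYW L=OYOO
After move 5 (U): U=GWRG F=WWGY R=OBRR B=OYGB L=RBOO
After move 6 (F'): F=WYWG U=GWOR R=BBYR D=BOYW L=RGOR
Query 1: F[2] = W
Query 2: D[3] = W
Query 3: L[0] = R
Query 4: L[2] = O
Query 5: L[3] = R
Query 6: F[1] = Y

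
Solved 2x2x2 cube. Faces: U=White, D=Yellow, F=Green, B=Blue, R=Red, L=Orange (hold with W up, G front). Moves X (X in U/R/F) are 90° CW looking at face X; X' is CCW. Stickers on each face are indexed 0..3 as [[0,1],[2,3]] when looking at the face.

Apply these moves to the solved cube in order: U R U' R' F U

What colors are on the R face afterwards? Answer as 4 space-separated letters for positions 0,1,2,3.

Answer: O B R R

Derivation:
After move 1 (U): U=WWWW F=RRGG R=BBRR B=OOBB L=GGOO
After move 2 (R): R=RBRB U=WRWG F=RYGY D=YBYO B=WOWB
After move 3 (U'): U=RGWW F=GGGY R=RYRB B=RBWB L=WOOO
After move 4 (R'): R=YBRR U=RWWR F=GGGW D=YGYY B=OBBB
After move 5 (F): F=GGWG U=RWOO R=WBRR D=RYYY L=WYOG
After move 6 (U): U=OROW F=WBWG R=OBRR B=WYBB L=GGOG
Query: R face = OBRR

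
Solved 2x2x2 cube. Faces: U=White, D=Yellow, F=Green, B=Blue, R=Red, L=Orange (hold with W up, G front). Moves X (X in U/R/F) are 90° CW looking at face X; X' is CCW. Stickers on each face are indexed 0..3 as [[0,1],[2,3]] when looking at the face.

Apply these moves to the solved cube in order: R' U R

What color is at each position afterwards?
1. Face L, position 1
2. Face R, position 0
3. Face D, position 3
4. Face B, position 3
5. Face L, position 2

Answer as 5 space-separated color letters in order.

Answer: W R O B O

Derivation:
After move 1 (R'): R=RRRR U=WBWB F=GWGW D=YGYG B=YBYB
After move 2 (U): U=WWBB F=RRGW R=YBRR B=OOYB L=GWOO
After move 3 (R): R=RYRB U=WRBW F=RGGG D=YYYO B=BOWB
Query 1: L[1] = W
Query 2: R[0] = R
Query 3: D[3] = O
Query 4: B[3] = B
Query 5: L[2] = O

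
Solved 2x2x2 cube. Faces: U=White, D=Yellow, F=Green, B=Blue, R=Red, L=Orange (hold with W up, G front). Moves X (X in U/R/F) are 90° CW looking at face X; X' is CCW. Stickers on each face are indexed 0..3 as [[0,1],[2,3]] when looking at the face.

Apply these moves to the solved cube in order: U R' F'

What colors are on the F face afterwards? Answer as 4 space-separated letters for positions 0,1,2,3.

Answer: W W R G

Derivation:
After move 1 (U): U=WWWW F=RRGG R=BBRR B=OOBB L=GGOO
After move 2 (R'): R=BRBR U=WBWO F=RWGW D=YRYG B=YOYB
After move 3 (F'): F=WWRG U=WBBB R=RRYR D=GOYG L=GOOW
Query: F face = WWRG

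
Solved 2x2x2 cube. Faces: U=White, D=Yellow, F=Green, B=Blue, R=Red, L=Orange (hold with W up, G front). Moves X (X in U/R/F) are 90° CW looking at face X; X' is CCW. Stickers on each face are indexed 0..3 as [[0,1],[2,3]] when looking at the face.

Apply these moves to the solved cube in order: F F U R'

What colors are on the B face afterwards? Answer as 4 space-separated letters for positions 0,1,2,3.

Answer: Y R W B

Derivation:
After move 1 (F): F=GGGG U=WWOO R=WRWR D=RRYY L=OYOY
After move 2 (F): F=GGGG U=WWYY R=OROR D=WWYY L=OROR
After move 3 (U): U=YWYW F=ORGG R=BBOR B=ORBB L=GGOR
After move 4 (R'): R=BRBO U=YBYO F=OWGW D=WRYG B=YRWB
Query: B face = YRWB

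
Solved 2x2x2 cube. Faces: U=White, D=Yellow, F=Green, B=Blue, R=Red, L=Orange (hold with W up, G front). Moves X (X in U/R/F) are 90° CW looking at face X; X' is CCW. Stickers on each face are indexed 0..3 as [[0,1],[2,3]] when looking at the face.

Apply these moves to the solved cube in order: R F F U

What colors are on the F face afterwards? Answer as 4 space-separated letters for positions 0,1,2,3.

Answer: O R Y G

Derivation:
After move 1 (R): R=RRRR U=WGWG F=GYGY D=YBYB B=WBWB
After move 2 (F): F=GGYY U=WGOO R=WRGR D=RRYB L=OYOB
After move 3 (F): F=YGYG U=WGBY R=OROR D=GWYB L=OROR
After move 4 (U): U=BWYG F=ORYG R=WBOR B=ORWB L=YGOR
Query: F face = ORYG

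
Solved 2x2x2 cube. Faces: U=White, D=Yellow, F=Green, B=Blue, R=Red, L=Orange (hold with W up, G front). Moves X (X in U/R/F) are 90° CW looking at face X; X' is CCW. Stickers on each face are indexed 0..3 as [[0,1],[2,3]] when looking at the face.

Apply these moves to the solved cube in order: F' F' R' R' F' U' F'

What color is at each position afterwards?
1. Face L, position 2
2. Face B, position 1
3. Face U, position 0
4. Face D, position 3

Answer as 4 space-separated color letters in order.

After move 1 (F'): F=GGGG U=WWRR R=YRYR D=OOYY L=OWOW
After move 2 (F'): F=GGGG U=WWYY R=OROR D=WWYY L=OROR
After move 3 (R'): R=RROO U=WBYB F=GWGY D=WGYG B=YBWB
After move 4 (R'): R=RORO U=WWYY F=GBGB D=WWYY B=GBGB
After move 5 (F'): F=BBGG U=WWRR R=WOWO D=RRYY L=OYOY
After move 6 (U'): U=WRWR F=OYGG R=BBWO B=WOGB L=GBOY
After move 7 (F'): F=YGOG U=WRBW R=RBRO D=BYYY L=GROW
Query 1: L[2] = O
Query 2: B[1] = O
Query 3: U[0] = W
Query 4: D[3] = Y

Answer: O O W Y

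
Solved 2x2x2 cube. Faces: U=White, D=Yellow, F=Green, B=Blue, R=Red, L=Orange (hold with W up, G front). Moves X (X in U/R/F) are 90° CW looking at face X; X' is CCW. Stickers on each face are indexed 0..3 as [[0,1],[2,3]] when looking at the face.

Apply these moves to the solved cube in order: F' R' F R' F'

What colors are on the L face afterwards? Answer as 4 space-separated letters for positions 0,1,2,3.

After move 1 (F'): F=GGGG U=WWRR R=YRYR D=OOYY L=OWOW
After move 2 (R'): R=RRYY U=WBRB F=GWGR D=OGYG B=YBOB
After move 3 (F): F=GGRW U=WBWW R=RRBY D=YRYG L=OOOG
After move 4 (R'): R=RYRB U=WOWY F=GBRW D=YGYW B=GBRB
After move 5 (F'): F=BWGR U=WORR R=GYYB D=OGYW L=OYOW
Query: L face = OYOW

Answer: O Y O W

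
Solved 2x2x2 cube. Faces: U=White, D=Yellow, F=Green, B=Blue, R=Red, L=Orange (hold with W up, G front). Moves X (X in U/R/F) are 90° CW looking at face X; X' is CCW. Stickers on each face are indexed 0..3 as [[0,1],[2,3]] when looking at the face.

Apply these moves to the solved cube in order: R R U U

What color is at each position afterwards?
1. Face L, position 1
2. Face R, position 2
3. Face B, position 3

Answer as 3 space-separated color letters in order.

After move 1 (R): R=RRRR U=WGWG F=GYGY D=YBYB B=WBWB
After move 2 (R): R=RRRR U=WYWY F=GBGB D=YWYW B=GBGB
After move 3 (U): U=WWYY F=RRGB R=GBRR B=OOGB L=GBOO
After move 4 (U): U=YWYW F=GBGB R=OORR B=GBGB L=RROO
Query 1: L[1] = R
Query 2: R[2] = R
Query 3: B[3] = B

Answer: R R B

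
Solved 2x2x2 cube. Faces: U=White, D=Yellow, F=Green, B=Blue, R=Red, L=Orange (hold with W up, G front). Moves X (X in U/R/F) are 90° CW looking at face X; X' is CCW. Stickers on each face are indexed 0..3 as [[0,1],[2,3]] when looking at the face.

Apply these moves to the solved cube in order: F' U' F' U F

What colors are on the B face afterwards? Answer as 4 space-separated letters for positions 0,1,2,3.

After move 1 (F'): F=GGGG U=WWRR R=YRYR D=OOYY L=OWOW
After move 2 (U'): U=WRWR F=OWGG R=GGYR B=YRBB L=BBOW
After move 3 (F'): F=WGOG U=WRGY R=OGOR D=BWYY L=BROW
After move 4 (U): U=GWYR F=OGOG R=YROR B=BRBB L=WGOW
After move 5 (F): F=OOGG U=GWWG R=YRRR D=OYYY L=WBOW
Query: B face = BRBB

Answer: B R B B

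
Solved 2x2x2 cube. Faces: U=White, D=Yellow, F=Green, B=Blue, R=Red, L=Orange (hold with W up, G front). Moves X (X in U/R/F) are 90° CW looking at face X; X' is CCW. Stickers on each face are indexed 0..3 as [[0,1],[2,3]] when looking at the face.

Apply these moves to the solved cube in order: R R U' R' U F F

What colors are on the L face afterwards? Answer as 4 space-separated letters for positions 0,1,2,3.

After move 1 (R): R=RRRR U=WGWG F=GYGY D=YBYB B=WBWB
After move 2 (R): R=RRRR U=WYWY F=GBGB D=YWYW B=GBGB
After move 3 (U'): U=YYWW F=OOGB R=GBRR B=RRGB L=GBOO
After move 4 (R'): R=BRGR U=YGWR F=OYGW D=YOYB B=WRWB
After move 5 (U): U=WYRG F=BRGW R=WRGR B=GBWB L=OYOO
After move 6 (F): F=GBWR U=WYOY R=RRGR D=GWYB L=OYOO
After move 7 (F): F=WGRB U=WYOY R=ORYR D=GRYB L=OGOW
Query: L face = OGOW

Answer: O G O W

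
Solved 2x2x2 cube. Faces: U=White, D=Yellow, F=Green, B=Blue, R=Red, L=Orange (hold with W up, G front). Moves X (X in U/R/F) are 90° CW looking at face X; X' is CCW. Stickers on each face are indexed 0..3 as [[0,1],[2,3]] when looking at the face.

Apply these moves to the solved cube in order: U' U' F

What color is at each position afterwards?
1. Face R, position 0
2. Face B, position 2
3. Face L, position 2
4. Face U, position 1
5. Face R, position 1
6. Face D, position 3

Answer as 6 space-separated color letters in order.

Answer: W B O W O Y

Derivation:
After move 1 (U'): U=WWWW F=OOGG R=GGRR B=RRBB L=BBOO
After move 2 (U'): U=WWWW F=BBGG R=OORR B=GGBB L=RROO
After move 3 (F): F=GBGB U=WWOR R=WOWR D=ROYY L=RYOY
Query 1: R[0] = W
Query 2: B[2] = B
Query 3: L[2] = O
Query 4: U[1] = W
Query 5: R[1] = O
Query 6: D[3] = Y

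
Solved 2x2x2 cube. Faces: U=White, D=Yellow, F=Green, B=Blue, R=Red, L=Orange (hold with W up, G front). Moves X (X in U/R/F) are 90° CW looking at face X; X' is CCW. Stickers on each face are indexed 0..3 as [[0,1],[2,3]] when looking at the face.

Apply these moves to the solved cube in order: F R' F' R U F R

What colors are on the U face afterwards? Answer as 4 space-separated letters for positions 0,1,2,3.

After move 1 (F): F=GGGG U=WWOO R=WRWR D=RRYY L=OYOY
After move 2 (R'): R=RRWW U=WBOB F=GWGO D=RGYG B=YBRB
After move 3 (F'): F=WOGG U=WBRW R=GRRW D=YYYG L=OBOO
After move 4 (R): R=RGWR U=WORG F=WYGG D=YRYY B=WBBB
After move 5 (U): U=RWGO F=RGGG R=WBWR B=OBBB L=WYOO
After move 6 (F): F=GRGG U=RWOY R=GBOR D=WWYY L=WYOR
After move 7 (R): R=OGRB U=RROG F=GWGY D=WBYO B=YBWB
Query: U face = RROG

Answer: R R O G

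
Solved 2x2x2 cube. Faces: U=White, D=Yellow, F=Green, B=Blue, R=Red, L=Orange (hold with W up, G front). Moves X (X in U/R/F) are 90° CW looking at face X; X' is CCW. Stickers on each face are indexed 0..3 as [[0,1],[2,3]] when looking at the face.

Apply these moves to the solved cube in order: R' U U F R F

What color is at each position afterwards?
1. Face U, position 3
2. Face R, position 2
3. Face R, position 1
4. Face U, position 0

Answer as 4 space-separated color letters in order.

Answer: Y B B B

Derivation:
After move 1 (R'): R=RRRR U=WBWB F=GWGW D=YGYG B=YBYB
After move 2 (U): U=WWBB F=RRGW R=YBRR B=OOYB L=GWOO
After move 3 (U): U=BWBW F=YBGW R=OORR B=GWYB L=RROO
After move 4 (F): F=GYWB U=BWOR R=BOWR D=ROYG L=RYOG
After move 5 (R): R=WBRO U=BYOB F=GOWG D=RYYG B=RWWB
After move 6 (F): F=WGGO U=BYGY R=OBBO D=RWYG L=RROY
Query 1: U[3] = Y
Query 2: R[2] = B
Query 3: R[1] = B
Query 4: U[0] = B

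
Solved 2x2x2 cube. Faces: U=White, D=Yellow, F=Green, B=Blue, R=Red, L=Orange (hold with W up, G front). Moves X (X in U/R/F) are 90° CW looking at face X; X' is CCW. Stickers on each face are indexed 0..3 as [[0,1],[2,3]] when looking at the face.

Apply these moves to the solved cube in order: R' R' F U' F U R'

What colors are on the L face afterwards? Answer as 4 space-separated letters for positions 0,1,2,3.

Answer: B O O R

Derivation:
After move 1 (R'): R=RRRR U=WBWB F=GWGW D=YGYG B=YBYB
After move 2 (R'): R=RRRR U=WYWY F=GBGB D=YWYW B=GBGB
After move 3 (F): F=GGBB U=WYOO R=WRYR D=RRYW L=OYOW
After move 4 (U'): U=YOWO F=OYBB R=GGYR B=WRGB L=GBOW
After move 5 (F): F=BOBY U=YOWB R=WGOR D=YGYW L=GROR
After move 6 (U): U=WYBO F=WGBY R=WROR B=GRGB L=BOOR
After move 7 (R'): R=RRWO U=WGBG F=WYBO D=YGYY B=WRGB
Query: L face = BOOR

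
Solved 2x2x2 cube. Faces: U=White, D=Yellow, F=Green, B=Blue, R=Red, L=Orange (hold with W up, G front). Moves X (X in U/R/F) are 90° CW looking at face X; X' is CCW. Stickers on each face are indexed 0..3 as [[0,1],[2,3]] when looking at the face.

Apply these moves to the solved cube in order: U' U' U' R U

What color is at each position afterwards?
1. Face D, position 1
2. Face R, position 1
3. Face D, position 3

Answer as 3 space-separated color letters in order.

After move 1 (U'): U=WWWW F=OOGG R=GGRR B=RRBB L=BBOO
After move 2 (U'): U=WWWW F=BBGG R=OORR B=GGBB L=RROO
After move 3 (U'): U=WWWW F=RRGG R=BBRR B=OOBB L=GGOO
After move 4 (R): R=RBRB U=WRWG F=RYGY D=YBYO B=WOWB
After move 5 (U): U=WWGR F=RBGY R=WORB B=GGWB L=RYOO
Query 1: D[1] = B
Query 2: R[1] = O
Query 3: D[3] = O

Answer: B O O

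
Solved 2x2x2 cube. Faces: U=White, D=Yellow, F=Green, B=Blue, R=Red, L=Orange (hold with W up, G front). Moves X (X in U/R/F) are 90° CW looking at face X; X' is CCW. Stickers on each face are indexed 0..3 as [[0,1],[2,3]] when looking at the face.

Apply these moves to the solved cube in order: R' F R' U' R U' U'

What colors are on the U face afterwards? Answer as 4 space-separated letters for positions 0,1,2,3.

After move 1 (R'): R=RRRR U=WBWB F=GWGW D=YGYG B=YBYB
After move 2 (F): F=GGWW U=WBOO R=WRBR D=RRYG L=OYOG
After move 3 (R'): R=RRWB U=WYOY F=GBWO D=RGYW B=GBRB
After move 4 (U'): U=YYWO F=OYWO R=GBWB B=RRRB L=GBOG
After move 5 (R): R=WGBB U=YYWO F=OGWW D=RRYR B=ORYB
After move 6 (U'): U=YOYW F=GBWW R=OGBB B=WGYB L=OROG
After move 7 (U'): U=OWYY F=ORWW R=GBBB B=OGYB L=WGOG
Query: U face = OWYY

Answer: O W Y Y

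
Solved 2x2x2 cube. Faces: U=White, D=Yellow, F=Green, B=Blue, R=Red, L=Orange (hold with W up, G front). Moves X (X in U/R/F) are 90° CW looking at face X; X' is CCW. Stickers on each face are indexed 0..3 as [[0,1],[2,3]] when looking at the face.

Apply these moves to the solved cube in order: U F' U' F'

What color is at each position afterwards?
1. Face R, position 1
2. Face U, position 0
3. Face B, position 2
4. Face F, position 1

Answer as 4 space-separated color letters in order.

After move 1 (U): U=WWWW F=RRGG R=BBRR B=OOBB L=GGOO
After move 2 (F'): F=RGRG U=WWBR R=YBYR D=GOYY L=GWOW
After move 3 (U'): U=WRWB F=GWRG R=RGYR B=YBBB L=OOOW
After move 4 (F'): F=WGGR U=WRRY R=OGGR D=OWYY L=OBOW
Query 1: R[1] = G
Query 2: U[0] = W
Query 3: B[2] = B
Query 4: F[1] = G

Answer: G W B G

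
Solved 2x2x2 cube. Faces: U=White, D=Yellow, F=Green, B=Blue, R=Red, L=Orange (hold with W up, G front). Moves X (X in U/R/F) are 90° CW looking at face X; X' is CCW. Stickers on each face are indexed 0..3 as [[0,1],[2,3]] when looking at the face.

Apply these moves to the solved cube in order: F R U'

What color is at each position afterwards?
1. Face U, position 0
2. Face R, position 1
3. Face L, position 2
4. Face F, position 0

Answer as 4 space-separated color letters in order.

Answer: G R O O

Derivation:
After move 1 (F): F=GGGG U=WWOO R=WRWR D=RRYY L=OYOY
After move 2 (R): R=WWRR U=WGOG F=GRGY D=RBYB B=OBWB
After move 3 (U'): U=GGWO F=OYGY R=GRRR B=WWWB L=OBOY
Query 1: U[0] = G
Query 2: R[1] = R
Query 3: L[2] = O
Query 4: F[0] = O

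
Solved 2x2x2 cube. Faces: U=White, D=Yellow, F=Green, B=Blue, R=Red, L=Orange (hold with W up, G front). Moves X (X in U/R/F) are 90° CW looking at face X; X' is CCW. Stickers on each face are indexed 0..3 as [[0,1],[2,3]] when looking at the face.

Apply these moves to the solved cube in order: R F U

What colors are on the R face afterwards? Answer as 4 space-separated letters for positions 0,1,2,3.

Answer: W B G R

Derivation:
After move 1 (R): R=RRRR U=WGWG F=GYGY D=YBYB B=WBWB
After move 2 (F): F=GGYY U=WGOO R=WRGR D=RRYB L=OYOB
After move 3 (U): U=OWOG F=WRYY R=WBGR B=OYWB L=GGOB
Query: R face = WBGR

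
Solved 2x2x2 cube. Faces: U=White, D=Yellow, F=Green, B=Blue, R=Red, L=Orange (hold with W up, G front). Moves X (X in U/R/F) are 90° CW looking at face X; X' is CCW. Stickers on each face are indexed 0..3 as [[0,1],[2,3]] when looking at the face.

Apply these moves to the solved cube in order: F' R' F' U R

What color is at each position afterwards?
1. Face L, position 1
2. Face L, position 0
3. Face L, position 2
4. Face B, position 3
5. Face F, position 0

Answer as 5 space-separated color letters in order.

After move 1 (F'): F=GGGG U=WWRR R=YRYR D=OOYY L=OWOW
After move 2 (R'): R=RRYY U=WBRB F=GWGR D=OGYG B=YBOB
After move 3 (F'): F=WRGG U=WBRY R=GROY D=WWYG L=OBOR
After move 4 (U): U=RWYB F=GRGG R=YBOY B=OBOB L=WROR
After move 5 (R): R=OYYB U=RRYG F=GWGG D=WOYO B=BBWB
Query 1: L[1] = R
Query 2: L[0] = W
Query 3: L[2] = O
Query 4: B[3] = B
Query 5: F[0] = G

Answer: R W O B G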